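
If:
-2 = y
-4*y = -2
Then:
No Solution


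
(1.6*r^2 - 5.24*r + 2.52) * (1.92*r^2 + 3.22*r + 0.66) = 3.072*r^4 - 4.9088*r^3 - 10.9784*r^2 + 4.656*r + 1.6632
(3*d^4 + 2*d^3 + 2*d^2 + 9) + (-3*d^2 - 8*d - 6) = 3*d^4 + 2*d^3 - d^2 - 8*d + 3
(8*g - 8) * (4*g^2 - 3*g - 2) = 32*g^3 - 56*g^2 + 8*g + 16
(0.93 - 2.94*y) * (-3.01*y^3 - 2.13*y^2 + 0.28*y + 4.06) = 8.8494*y^4 + 3.4629*y^3 - 2.8041*y^2 - 11.676*y + 3.7758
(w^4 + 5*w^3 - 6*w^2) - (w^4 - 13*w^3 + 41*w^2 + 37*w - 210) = 18*w^3 - 47*w^2 - 37*w + 210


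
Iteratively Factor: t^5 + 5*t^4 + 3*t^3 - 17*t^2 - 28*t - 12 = (t + 2)*(t^4 + 3*t^3 - 3*t^2 - 11*t - 6) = (t + 1)*(t + 2)*(t^3 + 2*t^2 - 5*t - 6) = (t - 2)*(t + 1)*(t + 2)*(t^2 + 4*t + 3) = (t - 2)*(t + 1)*(t + 2)*(t + 3)*(t + 1)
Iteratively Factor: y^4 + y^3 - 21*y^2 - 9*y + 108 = (y - 3)*(y^3 + 4*y^2 - 9*y - 36) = (y - 3)*(y + 3)*(y^2 + y - 12) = (y - 3)*(y + 3)*(y + 4)*(y - 3)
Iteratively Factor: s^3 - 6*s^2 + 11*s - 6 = (s - 2)*(s^2 - 4*s + 3) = (s - 2)*(s - 1)*(s - 3)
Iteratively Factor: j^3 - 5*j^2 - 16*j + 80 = (j - 4)*(j^2 - j - 20) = (j - 5)*(j - 4)*(j + 4)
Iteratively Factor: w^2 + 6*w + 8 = (w + 4)*(w + 2)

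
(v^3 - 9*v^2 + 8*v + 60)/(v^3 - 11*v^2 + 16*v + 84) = (v - 5)/(v - 7)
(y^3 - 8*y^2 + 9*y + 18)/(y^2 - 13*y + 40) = (y^3 - 8*y^2 + 9*y + 18)/(y^2 - 13*y + 40)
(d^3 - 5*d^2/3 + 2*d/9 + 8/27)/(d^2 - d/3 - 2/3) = (-27*d^3 + 45*d^2 - 6*d - 8)/(9*(-3*d^2 + d + 2))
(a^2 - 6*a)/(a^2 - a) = (a - 6)/(a - 1)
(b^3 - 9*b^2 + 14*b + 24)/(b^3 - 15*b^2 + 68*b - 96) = (b^2 - 5*b - 6)/(b^2 - 11*b + 24)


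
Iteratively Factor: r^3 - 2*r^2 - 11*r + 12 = (r - 4)*(r^2 + 2*r - 3) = (r - 4)*(r + 3)*(r - 1)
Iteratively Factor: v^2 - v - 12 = (v - 4)*(v + 3)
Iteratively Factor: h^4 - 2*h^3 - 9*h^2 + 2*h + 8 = (h - 1)*(h^3 - h^2 - 10*h - 8) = (h - 1)*(h + 2)*(h^2 - 3*h - 4) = (h - 1)*(h + 1)*(h + 2)*(h - 4)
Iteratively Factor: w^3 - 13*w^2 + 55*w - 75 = (w - 5)*(w^2 - 8*w + 15) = (w - 5)*(w - 3)*(w - 5)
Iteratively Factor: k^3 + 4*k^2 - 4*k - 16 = (k + 2)*(k^2 + 2*k - 8) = (k + 2)*(k + 4)*(k - 2)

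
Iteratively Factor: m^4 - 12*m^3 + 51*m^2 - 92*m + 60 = (m - 3)*(m^3 - 9*m^2 + 24*m - 20) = (m - 3)*(m - 2)*(m^2 - 7*m + 10) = (m - 5)*(m - 3)*(m - 2)*(m - 2)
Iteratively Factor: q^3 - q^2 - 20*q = (q + 4)*(q^2 - 5*q) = q*(q + 4)*(q - 5)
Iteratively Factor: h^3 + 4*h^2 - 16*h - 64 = (h - 4)*(h^2 + 8*h + 16) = (h - 4)*(h + 4)*(h + 4)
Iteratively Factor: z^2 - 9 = (z + 3)*(z - 3)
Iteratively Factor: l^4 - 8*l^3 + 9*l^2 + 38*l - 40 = (l + 2)*(l^3 - 10*l^2 + 29*l - 20) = (l - 4)*(l + 2)*(l^2 - 6*l + 5) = (l - 4)*(l - 1)*(l + 2)*(l - 5)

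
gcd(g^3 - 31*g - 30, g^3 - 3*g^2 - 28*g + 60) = g^2 - g - 30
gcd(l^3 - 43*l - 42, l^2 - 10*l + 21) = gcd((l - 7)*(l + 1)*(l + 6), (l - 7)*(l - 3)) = l - 7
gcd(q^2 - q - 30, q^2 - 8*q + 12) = q - 6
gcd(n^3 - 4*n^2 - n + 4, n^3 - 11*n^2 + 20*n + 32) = n^2 - 3*n - 4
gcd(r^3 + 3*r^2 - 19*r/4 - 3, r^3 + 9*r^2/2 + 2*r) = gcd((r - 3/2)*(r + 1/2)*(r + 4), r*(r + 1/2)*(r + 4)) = r^2 + 9*r/2 + 2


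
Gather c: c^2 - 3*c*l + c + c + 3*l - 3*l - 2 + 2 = c^2 + c*(2 - 3*l)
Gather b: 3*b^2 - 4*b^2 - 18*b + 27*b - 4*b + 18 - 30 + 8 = -b^2 + 5*b - 4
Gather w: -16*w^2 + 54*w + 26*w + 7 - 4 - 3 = -16*w^2 + 80*w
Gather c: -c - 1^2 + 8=7 - c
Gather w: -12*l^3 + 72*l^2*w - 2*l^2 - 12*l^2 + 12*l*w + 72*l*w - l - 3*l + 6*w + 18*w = -12*l^3 - 14*l^2 - 4*l + w*(72*l^2 + 84*l + 24)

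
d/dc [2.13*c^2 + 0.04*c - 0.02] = 4.26*c + 0.04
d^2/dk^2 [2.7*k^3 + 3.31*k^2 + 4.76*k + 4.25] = 16.2*k + 6.62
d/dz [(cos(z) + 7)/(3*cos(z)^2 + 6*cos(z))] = (sin(z) + 14*sin(z)/cos(z)^2 + 14*tan(z))/(3*(cos(z) + 2)^2)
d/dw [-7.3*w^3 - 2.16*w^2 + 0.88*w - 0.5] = -21.9*w^2 - 4.32*w + 0.88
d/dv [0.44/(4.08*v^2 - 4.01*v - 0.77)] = (1.7644 - 3.5904*v)/(-4.08*v^2 + 4.01*v + 0.77)^2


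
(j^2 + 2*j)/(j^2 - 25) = j*(j + 2)/(j^2 - 25)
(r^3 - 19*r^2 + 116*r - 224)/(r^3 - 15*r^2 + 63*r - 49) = (r^2 - 12*r + 32)/(r^2 - 8*r + 7)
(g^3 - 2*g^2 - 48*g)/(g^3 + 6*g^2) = (g - 8)/g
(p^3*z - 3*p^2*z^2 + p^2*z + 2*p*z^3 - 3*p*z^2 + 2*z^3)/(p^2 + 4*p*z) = z*(p^3 - 3*p^2*z + p^2 + 2*p*z^2 - 3*p*z + 2*z^2)/(p*(p + 4*z))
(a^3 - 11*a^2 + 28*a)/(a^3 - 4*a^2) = (a - 7)/a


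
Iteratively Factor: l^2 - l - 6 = (l + 2)*(l - 3)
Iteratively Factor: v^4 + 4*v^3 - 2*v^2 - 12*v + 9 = (v - 1)*(v^3 + 5*v^2 + 3*v - 9) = (v - 1)^2*(v^2 + 6*v + 9) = (v - 1)^2*(v + 3)*(v + 3)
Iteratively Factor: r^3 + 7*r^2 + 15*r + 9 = (r + 3)*(r^2 + 4*r + 3) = (r + 1)*(r + 3)*(r + 3)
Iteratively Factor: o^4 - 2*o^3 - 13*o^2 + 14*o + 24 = (o - 4)*(o^3 + 2*o^2 - 5*o - 6) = (o - 4)*(o + 1)*(o^2 + o - 6) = (o - 4)*(o - 2)*(o + 1)*(o + 3)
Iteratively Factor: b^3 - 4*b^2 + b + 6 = (b + 1)*(b^2 - 5*b + 6) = (b - 2)*(b + 1)*(b - 3)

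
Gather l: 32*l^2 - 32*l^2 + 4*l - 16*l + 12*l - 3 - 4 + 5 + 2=0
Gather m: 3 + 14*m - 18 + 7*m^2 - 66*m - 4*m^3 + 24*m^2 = -4*m^3 + 31*m^2 - 52*m - 15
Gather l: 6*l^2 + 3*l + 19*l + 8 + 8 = 6*l^2 + 22*l + 16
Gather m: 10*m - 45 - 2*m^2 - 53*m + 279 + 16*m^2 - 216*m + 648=14*m^2 - 259*m + 882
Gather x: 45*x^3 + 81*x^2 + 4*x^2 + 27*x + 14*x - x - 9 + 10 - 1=45*x^3 + 85*x^2 + 40*x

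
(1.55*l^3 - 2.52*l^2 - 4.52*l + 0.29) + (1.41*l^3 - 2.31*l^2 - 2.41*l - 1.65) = 2.96*l^3 - 4.83*l^2 - 6.93*l - 1.36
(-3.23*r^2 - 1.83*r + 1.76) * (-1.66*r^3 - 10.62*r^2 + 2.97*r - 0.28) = 5.3618*r^5 + 37.3404*r^4 + 6.9199*r^3 - 23.2219*r^2 + 5.7396*r - 0.4928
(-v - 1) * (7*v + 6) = -7*v^2 - 13*v - 6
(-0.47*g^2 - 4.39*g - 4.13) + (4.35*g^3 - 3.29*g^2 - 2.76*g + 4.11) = 4.35*g^3 - 3.76*g^2 - 7.15*g - 0.0199999999999996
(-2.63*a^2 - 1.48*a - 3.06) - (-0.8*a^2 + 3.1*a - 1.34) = -1.83*a^2 - 4.58*a - 1.72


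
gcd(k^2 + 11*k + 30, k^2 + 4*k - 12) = k + 6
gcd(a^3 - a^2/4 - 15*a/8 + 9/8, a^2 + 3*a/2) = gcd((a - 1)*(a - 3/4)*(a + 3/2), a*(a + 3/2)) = a + 3/2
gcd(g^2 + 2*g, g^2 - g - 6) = g + 2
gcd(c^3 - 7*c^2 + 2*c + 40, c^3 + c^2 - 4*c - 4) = c + 2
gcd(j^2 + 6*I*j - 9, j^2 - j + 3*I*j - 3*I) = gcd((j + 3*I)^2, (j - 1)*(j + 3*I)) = j + 3*I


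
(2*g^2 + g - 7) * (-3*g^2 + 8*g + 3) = -6*g^4 + 13*g^3 + 35*g^2 - 53*g - 21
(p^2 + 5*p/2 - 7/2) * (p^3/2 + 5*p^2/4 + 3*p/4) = p^5/2 + 5*p^4/2 + 17*p^3/8 - 5*p^2/2 - 21*p/8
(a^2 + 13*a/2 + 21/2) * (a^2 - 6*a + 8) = a^4 + a^3/2 - 41*a^2/2 - 11*a + 84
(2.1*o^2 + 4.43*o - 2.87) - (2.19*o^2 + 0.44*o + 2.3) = -0.0899999999999999*o^2 + 3.99*o - 5.17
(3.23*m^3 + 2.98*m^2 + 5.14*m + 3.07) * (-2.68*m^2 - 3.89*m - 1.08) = -8.6564*m^5 - 20.5511*m^4 - 28.8558*m^3 - 31.4406*m^2 - 17.4935*m - 3.3156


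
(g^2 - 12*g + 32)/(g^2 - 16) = (g - 8)/(g + 4)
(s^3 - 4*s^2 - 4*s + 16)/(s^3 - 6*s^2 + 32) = (s - 2)/(s - 4)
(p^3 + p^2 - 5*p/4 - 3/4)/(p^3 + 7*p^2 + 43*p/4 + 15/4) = (p - 1)/(p + 5)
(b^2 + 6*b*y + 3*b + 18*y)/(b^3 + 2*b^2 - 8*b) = (b^2 + 6*b*y + 3*b + 18*y)/(b*(b^2 + 2*b - 8))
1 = 1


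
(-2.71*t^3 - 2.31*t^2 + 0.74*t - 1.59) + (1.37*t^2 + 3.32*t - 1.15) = -2.71*t^3 - 0.94*t^2 + 4.06*t - 2.74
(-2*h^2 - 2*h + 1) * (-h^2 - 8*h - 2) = 2*h^4 + 18*h^3 + 19*h^2 - 4*h - 2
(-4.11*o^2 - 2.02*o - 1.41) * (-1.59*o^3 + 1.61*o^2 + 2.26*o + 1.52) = 6.5349*o^5 - 3.4053*o^4 - 10.2989*o^3 - 13.0825*o^2 - 6.257*o - 2.1432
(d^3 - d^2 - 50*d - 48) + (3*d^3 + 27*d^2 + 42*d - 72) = 4*d^3 + 26*d^2 - 8*d - 120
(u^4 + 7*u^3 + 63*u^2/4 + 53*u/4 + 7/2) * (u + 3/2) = u^5 + 17*u^4/2 + 105*u^3/4 + 295*u^2/8 + 187*u/8 + 21/4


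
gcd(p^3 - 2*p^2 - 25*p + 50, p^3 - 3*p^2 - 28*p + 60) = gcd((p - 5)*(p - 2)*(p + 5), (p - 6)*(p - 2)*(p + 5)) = p^2 + 3*p - 10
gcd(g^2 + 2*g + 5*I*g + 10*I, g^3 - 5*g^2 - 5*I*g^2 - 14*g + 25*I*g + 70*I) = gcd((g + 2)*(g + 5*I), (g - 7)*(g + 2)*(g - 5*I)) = g + 2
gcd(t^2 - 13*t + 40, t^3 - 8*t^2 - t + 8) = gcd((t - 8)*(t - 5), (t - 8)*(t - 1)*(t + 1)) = t - 8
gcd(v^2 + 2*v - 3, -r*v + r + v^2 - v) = v - 1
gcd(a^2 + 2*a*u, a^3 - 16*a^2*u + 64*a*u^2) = a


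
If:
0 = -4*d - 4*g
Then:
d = -g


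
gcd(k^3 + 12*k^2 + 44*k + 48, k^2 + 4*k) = k + 4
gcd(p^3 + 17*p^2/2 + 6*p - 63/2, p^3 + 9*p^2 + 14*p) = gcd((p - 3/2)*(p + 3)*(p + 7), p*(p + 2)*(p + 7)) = p + 7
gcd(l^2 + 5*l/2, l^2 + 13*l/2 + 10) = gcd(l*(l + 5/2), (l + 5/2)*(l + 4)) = l + 5/2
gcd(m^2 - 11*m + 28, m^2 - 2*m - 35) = m - 7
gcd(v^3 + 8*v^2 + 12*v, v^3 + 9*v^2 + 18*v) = v^2 + 6*v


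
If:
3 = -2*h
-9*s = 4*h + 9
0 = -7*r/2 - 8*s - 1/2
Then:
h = -3/2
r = 13/21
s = -1/3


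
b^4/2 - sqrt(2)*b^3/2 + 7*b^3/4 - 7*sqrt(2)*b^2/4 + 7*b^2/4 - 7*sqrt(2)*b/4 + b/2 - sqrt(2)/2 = (b/2 + 1)*(b + 1/2)*(b + 1)*(b - sqrt(2))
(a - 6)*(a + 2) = a^2 - 4*a - 12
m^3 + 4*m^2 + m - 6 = (m - 1)*(m + 2)*(m + 3)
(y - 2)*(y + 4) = y^2 + 2*y - 8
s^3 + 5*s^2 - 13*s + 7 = (s - 1)^2*(s + 7)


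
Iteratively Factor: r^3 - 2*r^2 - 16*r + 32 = (r - 2)*(r^2 - 16) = (r - 4)*(r - 2)*(r + 4)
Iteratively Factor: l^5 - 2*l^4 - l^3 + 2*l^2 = (l)*(l^4 - 2*l^3 - l^2 + 2*l) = l*(l + 1)*(l^3 - 3*l^2 + 2*l) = l*(l - 1)*(l + 1)*(l^2 - 2*l) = l*(l - 2)*(l - 1)*(l + 1)*(l)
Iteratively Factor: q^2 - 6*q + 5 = (q - 1)*(q - 5)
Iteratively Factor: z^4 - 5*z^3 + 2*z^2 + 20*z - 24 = (z - 2)*(z^3 - 3*z^2 - 4*z + 12) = (z - 3)*(z - 2)*(z^2 - 4) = (z - 3)*(z - 2)^2*(z + 2)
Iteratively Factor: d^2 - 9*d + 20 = (d - 4)*(d - 5)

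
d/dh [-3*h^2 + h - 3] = 1 - 6*h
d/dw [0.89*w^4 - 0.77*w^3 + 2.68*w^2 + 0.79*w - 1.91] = 3.56*w^3 - 2.31*w^2 + 5.36*w + 0.79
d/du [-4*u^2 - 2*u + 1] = -8*u - 2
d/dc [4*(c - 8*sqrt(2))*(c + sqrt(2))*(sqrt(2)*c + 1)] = 12*sqrt(2)*c^2 - 104*c - 92*sqrt(2)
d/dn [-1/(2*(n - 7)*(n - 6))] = (n - 13/2)/((n - 7)^2*(n - 6)^2)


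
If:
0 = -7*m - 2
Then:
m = -2/7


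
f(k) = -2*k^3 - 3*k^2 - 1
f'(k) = -6*k^2 - 6*k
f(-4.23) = 96.70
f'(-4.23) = -81.98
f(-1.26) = -1.76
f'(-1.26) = -1.97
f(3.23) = -99.70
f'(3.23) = -81.98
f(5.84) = -501.67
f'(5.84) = -239.67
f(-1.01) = -2.00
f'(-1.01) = -0.06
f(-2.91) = 22.88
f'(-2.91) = -33.35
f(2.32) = -42.12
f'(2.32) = -46.21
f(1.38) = -11.97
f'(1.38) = -19.71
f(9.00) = -1702.00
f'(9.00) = -540.00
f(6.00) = -541.00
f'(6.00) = -252.00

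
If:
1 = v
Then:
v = 1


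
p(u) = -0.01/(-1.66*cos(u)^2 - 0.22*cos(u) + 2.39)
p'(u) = -0.01*(-3.32*sin(u)*cos(u) - 0.22*sin(u))/(-1.66*cos(u)^2 - 0.22*cos(u) + 2.39)^2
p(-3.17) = -0.01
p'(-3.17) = -0.00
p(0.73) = -0.01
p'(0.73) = 0.01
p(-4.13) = -0.00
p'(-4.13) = -0.00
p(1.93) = -0.00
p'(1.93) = -0.00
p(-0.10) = -0.02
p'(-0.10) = -0.01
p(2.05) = -0.00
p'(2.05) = -0.00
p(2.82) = -0.01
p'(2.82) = -0.01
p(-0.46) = -0.01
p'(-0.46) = -0.02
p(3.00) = -0.01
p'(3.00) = 0.00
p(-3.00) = -0.01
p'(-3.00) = 0.00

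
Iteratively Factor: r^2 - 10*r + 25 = (r - 5)*(r - 5)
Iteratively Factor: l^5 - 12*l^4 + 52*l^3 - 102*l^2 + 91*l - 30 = (l - 1)*(l^4 - 11*l^3 + 41*l^2 - 61*l + 30) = (l - 1)^2*(l^3 - 10*l^2 + 31*l - 30) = (l - 5)*(l - 1)^2*(l^2 - 5*l + 6) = (l - 5)*(l - 2)*(l - 1)^2*(l - 3)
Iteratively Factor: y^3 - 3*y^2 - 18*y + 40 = (y - 5)*(y^2 + 2*y - 8) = (y - 5)*(y + 4)*(y - 2)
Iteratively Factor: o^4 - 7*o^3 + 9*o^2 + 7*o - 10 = (o + 1)*(o^3 - 8*o^2 + 17*o - 10) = (o - 2)*(o + 1)*(o^2 - 6*o + 5) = (o - 5)*(o - 2)*(o + 1)*(o - 1)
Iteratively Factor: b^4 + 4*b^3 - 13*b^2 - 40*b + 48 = (b + 4)*(b^3 - 13*b + 12) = (b + 4)^2*(b^2 - 4*b + 3) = (b - 1)*(b + 4)^2*(b - 3)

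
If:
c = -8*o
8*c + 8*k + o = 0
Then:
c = -8*o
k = 63*o/8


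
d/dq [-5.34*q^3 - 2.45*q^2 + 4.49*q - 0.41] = -16.02*q^2 - 4.9*q + 4.49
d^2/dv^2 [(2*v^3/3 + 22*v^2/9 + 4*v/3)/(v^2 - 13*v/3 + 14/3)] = 64*(54*v^3 - 189*v^2 + 63*v + 203)/(3*(27*v^6 - 351*v^5 + 1899*v^4 - 5473*v^3 + 8862*v^2 - 7644*v + 2744))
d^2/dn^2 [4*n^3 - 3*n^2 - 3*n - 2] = 24*n - 6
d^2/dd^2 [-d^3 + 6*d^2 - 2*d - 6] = 12 - 6*d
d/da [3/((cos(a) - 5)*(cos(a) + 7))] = 6*(cos(a) + 1)*sin(a)/((cos(a) - 5)^2*(cos(a) + 7)^2)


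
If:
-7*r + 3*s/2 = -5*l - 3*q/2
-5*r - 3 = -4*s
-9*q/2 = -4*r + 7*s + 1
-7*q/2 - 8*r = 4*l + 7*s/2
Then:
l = 1679/5057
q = -7582/5057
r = 529/5057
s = 4454/5057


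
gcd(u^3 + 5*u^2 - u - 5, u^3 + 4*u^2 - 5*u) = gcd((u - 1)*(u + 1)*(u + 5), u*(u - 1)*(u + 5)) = u^2 + 4*u - 5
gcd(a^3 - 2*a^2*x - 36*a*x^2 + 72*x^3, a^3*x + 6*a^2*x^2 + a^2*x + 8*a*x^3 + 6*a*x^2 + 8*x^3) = 1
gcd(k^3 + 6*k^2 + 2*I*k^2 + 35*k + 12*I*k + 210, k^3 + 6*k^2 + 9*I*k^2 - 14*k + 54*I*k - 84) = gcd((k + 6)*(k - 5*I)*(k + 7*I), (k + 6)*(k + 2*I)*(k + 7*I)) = k^2 + k*(6 + 7*I) + 42*I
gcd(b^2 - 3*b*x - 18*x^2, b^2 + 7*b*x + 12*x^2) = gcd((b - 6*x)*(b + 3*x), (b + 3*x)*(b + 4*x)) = b + 3*x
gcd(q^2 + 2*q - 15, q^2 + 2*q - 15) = q^2 + 2*q - 15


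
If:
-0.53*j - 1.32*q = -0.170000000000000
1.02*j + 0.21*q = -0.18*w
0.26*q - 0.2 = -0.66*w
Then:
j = -0.08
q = 0.16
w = 0.24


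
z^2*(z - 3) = z^3 - 3*z^2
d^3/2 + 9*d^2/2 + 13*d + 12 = (d/2 + 1)*(d + 3)*(d + 4)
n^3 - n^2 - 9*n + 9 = (n - 3)*(n - 1)*(n + 3)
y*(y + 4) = y^2 + 4*y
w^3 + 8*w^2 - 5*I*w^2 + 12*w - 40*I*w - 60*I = (w + 2)*(w + 6)*(w - 5*I)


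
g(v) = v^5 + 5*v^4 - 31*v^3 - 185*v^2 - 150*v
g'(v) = 5*v^4 + 20*v^3 - 93*v^2 - 370*v - 150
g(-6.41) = -855.59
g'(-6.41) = 1574.17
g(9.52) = 74323.92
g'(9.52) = 46224.35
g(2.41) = -1619.95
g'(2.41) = -1133.23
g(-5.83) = -229.49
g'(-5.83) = 659.25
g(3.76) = -3076.46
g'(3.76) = -793.49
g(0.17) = -30.99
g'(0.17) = -215.49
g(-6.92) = -1951.16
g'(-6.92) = 2795.02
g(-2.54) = -202.15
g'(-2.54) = 70.18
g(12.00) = 270504.00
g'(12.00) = 120258.00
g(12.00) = 270504.00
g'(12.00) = 120258.00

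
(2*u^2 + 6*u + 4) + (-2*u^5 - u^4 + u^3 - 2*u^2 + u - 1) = -2*u^5 - u^4 + u^3 + 7*u + 3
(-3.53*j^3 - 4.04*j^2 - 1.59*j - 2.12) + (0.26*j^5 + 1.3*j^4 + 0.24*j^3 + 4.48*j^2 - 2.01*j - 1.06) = 0.26*j^5 + 1.3*j^4 - 3.29*j^3 + 0.44*j^2 - 3.6*j - 3.18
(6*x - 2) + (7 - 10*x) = 5 - 4*x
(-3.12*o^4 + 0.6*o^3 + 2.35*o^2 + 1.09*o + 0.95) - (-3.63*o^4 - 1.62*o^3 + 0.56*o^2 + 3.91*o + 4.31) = 0.51*o^4 + 2.22*o^3 + 1.79*o^2 - 2.82*o - 3.36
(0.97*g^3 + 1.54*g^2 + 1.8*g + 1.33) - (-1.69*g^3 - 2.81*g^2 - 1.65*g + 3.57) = 2.66*g^3 + 4.35*g^2 + 3.45*g - 2.24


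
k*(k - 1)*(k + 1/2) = k^3 - k^2/2 - k/2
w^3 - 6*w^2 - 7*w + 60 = (w - 5)*(w - 4)*(w + 3)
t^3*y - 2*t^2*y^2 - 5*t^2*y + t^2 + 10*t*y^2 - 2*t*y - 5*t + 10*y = (t - 5)*(t - 2*y)*(t*y + 1)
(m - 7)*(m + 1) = m^2 - 6*m - 7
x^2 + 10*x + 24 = (x + 4)*(x + 6)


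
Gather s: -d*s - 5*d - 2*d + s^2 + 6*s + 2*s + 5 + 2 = -7*d + s^2 + s*(8 - d) + 7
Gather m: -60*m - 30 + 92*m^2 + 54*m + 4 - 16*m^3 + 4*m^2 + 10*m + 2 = -16*m^3 + 96*m^2 + 4*m - 24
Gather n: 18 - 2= 16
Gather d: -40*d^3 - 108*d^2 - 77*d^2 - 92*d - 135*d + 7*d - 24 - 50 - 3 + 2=-40*d^3 - 185*d^2 - 220*d - 75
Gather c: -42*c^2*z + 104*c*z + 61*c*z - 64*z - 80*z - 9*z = -42*c^2*z + 165*c*z - 153*z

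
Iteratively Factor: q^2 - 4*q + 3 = (q - 1)*(q - 3)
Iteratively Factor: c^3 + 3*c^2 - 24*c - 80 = (c - 5)*(c^2 + 8*c + 16) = (c - 5)*(c + 4)*(c + 4)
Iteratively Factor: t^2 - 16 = (t - 4)*(t + 4)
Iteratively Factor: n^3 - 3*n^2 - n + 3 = (n + 1)*(n^2 - 4*n + 3) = (n - 3)*(n + 1)*(n - 1)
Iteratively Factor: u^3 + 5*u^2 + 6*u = (u)*(u^2 + 5*u + 6) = u*(u + 3)*(u + 2)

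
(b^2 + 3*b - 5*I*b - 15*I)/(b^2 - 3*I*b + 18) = (b^2 + b*(3 - 5*I) - 15*I)/(b^2 - 3*I*b + 18)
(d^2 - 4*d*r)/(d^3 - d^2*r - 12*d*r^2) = 1/(d + 3*r)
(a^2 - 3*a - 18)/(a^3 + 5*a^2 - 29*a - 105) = (a - 6)/(a^2 + 2*a - 35)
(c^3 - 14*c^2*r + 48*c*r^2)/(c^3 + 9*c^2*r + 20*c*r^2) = (c^2 - 14*c*r + 48*r^2)/(c^2 + 9*c*r + 20*r^2)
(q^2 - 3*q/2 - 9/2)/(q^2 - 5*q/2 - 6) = (q - 3)/(q - 4)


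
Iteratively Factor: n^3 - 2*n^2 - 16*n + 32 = (n - 2)*(n^2 - 16) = (n - 4)*(n - 2)*(n + 4)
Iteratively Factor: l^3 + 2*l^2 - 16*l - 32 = (l + 2)*(l^2 - 16) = (l + 2)*(l + 4)*(l - 4)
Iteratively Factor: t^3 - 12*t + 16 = (t - 2)*(t^2 + 2*t - 8) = (t - 2)*(t + 4)*(t - 2)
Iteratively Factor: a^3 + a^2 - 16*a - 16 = (a - 4)*(a^2 + 5*a + 4) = (a - 4)*(a + 1)*(a + 4)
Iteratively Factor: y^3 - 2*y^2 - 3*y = (y - 3)*(y^2 + y) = (y - 3)*(y + 1)*(y)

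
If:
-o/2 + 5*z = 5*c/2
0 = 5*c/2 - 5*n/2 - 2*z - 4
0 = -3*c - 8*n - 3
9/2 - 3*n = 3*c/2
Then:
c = 15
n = -6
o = 335/2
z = 97/4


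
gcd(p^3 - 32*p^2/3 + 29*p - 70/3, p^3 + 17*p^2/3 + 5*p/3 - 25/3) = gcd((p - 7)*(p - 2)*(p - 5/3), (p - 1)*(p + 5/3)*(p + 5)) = 1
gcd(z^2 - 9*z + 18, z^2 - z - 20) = 1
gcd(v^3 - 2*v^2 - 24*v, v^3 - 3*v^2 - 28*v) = v^2 + 4*v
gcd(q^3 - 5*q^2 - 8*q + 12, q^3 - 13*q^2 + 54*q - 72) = q - 6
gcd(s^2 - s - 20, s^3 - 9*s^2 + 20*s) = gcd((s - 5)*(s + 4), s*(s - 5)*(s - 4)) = s - 5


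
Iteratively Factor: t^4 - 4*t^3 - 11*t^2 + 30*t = (t + 3)*(t^3 - 7*t^2 + 10*t) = (t - 5)*(t + 3)*(t^2 - 2*t) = t*(t - 5)*(t + 3)*(t - 2)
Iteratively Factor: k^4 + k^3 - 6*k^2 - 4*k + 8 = (k + 2)*(k^3 - k^2 - 4*k + 4) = (k - 2)*(k + 2)*(k^2 + k - 2) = (k - 2)*(k + 2)^2*(k - 1)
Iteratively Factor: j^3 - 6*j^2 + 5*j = (j - 1)*(j^2 - 5*j) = j*(j - 1)*(j - 5)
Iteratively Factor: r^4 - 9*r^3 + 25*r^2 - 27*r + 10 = (r - 2)*(r^3 - 7*r^2 + 11*r - 5) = (r - 2)*(r - 1)*(r^2 - 6*r + 5) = (r - 2)*(r - 1)^2*(r - 5)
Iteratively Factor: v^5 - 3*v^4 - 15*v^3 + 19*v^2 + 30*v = (v - 5)*(v^4 + 2*v^3 - 5*v^2 - 6*v) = (v - 5)*(v - 2)*(v^3 + 4*v^2 + 3*v) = v*(v - 5)*(v - 2)*(v^2 + 4*v + 3) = v*(v - 5)*(v - 2)*(v + 1)*(v + 3)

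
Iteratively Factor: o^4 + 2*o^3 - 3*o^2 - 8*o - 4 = (o + 1)*(o^3 + o^2 - 4*o - 4) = (o - 2)*(o + 1)*(o^2 + 3*o + 2) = (o - 2)*(o + 1)*(o + 2)*(o + 1)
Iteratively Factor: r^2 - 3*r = (r)*(r - 3)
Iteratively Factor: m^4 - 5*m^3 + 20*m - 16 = (m - 2)*(m^3 - 3*m^2 - 6*m + 8) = (m - 2)*(m + 2)*(m^2 - 5*m + 4) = (m - 4)*(m - 2)*(m + 2)*(m - 1)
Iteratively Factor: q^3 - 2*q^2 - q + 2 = (q - 2)*(q^2 - 1) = (q - 2)*(q - 1)*(q + 1)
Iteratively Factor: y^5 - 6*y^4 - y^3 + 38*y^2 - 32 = (y - 4)*(y^4 - 2*y^3 - 9*y^2 + 2*y + 8) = (y - 4)*(y + 2)*(y^3 - 4*y^2 - y + 4) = (y - 4)*(y - 1)*(y + 2)*(y^2 - 3*y - 4) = (y - 4)^2*(y - 1)*(y + 2)*(y + 1)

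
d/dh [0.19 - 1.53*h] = -1.53000000000000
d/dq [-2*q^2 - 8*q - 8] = -4*q - 8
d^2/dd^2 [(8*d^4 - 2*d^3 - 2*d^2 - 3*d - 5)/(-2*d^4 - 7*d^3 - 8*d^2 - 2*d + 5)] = 2*(120*d^9 + 408*d^8 + 252*d^7 - 766*d^6 + 519*d^5 + 4098*d^4 + 3916*d^3 + 1080*d^2 + 1275*d + 300)/(8*d^12 + 84*d^11 + 390*d^10 + 1039*d^9 + 1668*d^8 + 1410*d^7 - 7*d^6 - 1332*d^5 - 1134*d^4 + 53*d^3 + 540*d^2 + 150*d - 125)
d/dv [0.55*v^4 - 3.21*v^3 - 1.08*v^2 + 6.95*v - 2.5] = 2.2*v^3 - 9.63*v^2 - 2.16*v + 6.95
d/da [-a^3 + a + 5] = 1 - 3*a^2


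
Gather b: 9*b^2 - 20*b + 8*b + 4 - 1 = 9*b^2 - 12*b + 3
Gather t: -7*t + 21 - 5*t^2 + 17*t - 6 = -5*t^2 + 10*t + 15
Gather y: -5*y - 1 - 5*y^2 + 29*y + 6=-5*y^2 + 24*y + 5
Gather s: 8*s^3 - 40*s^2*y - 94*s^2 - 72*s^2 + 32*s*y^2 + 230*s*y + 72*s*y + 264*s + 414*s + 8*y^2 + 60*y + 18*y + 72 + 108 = 8*s^3 + s^2*(-40*y - 166) + s*(32*y^2 + 302*y + 678) + 8*y^2 + 78*y + 180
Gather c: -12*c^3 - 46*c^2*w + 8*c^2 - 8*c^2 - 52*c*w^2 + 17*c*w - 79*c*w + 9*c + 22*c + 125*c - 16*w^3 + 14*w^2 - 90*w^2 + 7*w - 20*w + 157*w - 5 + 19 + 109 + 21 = -12*c^3 - 46*c^2*w + c*(-52*w^2 - 62*w + 156) - 16*w^3 - 76*w^2 + 144*w + 144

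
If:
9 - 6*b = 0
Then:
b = 3/2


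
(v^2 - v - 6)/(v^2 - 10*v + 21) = (v + 2)/(v - 7)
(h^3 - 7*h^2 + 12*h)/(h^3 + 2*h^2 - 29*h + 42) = h*(h - 4)/(h^2 + 5*h - 14)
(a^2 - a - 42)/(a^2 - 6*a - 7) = (a + 6)/(a + 1)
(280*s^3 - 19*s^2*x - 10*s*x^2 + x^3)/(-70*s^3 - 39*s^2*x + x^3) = (-8*s + x)/(2*s + x)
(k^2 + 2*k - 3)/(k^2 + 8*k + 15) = (k - 1)/(k + 5)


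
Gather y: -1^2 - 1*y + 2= 1 - y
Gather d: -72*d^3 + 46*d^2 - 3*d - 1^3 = -72*d^3 + 46*d^2 - 3*d - 1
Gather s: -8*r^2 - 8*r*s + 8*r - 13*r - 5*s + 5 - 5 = -8*r^2 - 5*r + s*(-8*r - 5)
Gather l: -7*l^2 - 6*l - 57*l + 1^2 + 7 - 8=-7*l^2 - 63*l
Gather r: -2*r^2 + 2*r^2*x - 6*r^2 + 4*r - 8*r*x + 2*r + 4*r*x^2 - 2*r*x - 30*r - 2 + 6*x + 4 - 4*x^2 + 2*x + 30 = r^2*(2*x - 8) + r*(4*x^2 - 10*x - 24) - 4*x^2 + 8*x + 32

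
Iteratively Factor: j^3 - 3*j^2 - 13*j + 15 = (j - 1)*(j^2 - 2*j - 15) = (j - 1)*(j + 3)*(j - 5)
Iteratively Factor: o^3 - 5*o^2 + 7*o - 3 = (o - 3)*(o^2 - 2*o + 1) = (o - 3)*(o - 1)*(o - 1)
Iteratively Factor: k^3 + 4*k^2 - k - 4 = (k + 1)*(k^2 + 3*k - 4) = (k - 1)*(k + 1)*(k + 4)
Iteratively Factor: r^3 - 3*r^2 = (r - 3)*(r^2) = r*(r - 3)*(r)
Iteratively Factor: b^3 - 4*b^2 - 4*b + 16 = (b - 4)*(b^2 - 4) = (b - 4)*(b - 2)*(b + 2)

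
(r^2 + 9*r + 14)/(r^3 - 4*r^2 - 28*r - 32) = (r + 7)/(r^2 - 6*r - 16)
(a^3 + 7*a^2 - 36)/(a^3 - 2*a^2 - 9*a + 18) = (a + 6)/(a - 3)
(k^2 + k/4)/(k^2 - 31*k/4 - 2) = k/(k - 8)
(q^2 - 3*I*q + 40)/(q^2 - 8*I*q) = (q + 5*I)/q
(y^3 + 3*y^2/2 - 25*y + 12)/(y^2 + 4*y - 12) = (y^2 - 9*y/2 + 2)/(y - 2)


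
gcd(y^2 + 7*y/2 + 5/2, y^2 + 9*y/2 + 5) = y + 5/2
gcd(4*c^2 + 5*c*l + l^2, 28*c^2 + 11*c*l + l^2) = 4*c + l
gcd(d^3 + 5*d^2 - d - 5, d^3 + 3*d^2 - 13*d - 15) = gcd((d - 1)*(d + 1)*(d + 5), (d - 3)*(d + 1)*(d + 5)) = d^2 + 6*d + 5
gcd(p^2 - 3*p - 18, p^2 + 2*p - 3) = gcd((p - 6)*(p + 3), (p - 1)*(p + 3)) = p + 3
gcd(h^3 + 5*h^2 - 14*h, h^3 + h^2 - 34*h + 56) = h^2 + 5*h - 14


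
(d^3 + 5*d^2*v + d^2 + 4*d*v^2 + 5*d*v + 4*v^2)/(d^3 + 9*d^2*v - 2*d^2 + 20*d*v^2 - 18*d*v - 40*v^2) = (d^2 + d*v + d + v)/(d^2 + 5*d*v - 2*d - 10*v)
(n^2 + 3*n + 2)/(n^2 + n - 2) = (n + 1)/(n - 1)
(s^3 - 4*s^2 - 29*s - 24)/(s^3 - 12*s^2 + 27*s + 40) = (s + 3)/(s - 5)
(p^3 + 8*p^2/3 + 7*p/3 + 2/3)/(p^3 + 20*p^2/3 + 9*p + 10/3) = (p + 1)/(p + 5)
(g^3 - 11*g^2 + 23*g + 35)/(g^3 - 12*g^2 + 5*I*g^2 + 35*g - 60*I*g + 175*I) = (g + 1)/(g + 5*I)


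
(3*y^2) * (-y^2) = -3*y^4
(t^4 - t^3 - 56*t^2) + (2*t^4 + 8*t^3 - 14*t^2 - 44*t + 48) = 3*t^4 + 7*t^3 - 70*t^2 - 44*t + 48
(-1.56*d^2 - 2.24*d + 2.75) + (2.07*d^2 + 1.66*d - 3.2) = 0.51*d^2 - 0.58*d - 0.45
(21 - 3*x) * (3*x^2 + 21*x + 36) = -9*x^3 + 333*x + 756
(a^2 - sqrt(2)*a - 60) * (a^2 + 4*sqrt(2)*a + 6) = a^4 + 3*sqrt(2)*a^3 - 62*a^2 - 246*sqrt(2)*a - 360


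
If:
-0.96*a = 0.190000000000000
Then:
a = -0.20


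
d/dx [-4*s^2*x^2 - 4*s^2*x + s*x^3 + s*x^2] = s*(-8*s*x - 4*s + 3*x^2 + 2*x)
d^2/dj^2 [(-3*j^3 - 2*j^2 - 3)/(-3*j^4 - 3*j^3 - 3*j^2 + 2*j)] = 6*(9*j^9 + 18*j^8 - 9*j^7 + 123*j^6 + 177*j^5 + 147*j^4 + 68*j^3 + 9*j^2 - 18*j + 4)/(j^3*(27*j^9 + 81*j^8 + 162*j^7 + 135*j^6 + 54*j^5 - 81*j^4 - 45*j^3 - 18*j^2 + 36*j - 8))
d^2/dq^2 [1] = 0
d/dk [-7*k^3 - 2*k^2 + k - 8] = -21*k^2 - 4*k + 1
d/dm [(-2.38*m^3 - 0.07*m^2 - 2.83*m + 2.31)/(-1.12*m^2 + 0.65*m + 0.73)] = (2.6656*m^4 - 3.094*m^3 - 8.4273*m^2 + 5.0722*m - 3.5674)/(1.2544*m^4 - 1.456*m^3 - 1.2127*m^2 + 0.949*m + 0.5329)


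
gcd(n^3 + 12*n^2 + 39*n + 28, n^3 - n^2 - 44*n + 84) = n + 7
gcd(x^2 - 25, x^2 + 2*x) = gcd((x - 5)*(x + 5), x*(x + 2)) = 1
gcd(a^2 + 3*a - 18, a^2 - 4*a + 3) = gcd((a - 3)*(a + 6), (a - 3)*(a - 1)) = a - 3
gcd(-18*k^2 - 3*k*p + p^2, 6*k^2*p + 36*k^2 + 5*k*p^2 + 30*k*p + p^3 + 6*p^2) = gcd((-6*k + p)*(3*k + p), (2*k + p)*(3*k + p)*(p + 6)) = 3*k + p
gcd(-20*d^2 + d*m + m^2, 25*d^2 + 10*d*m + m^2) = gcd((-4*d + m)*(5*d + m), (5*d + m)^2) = 5*d + m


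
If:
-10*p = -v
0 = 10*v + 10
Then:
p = -1/10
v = -1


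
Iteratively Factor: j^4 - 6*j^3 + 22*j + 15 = (j - 5)*(j^3 - j^2 - 5*j - 3) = (j - 5)*(j + 1)*(j^2 - 2*j - 3) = (j - 5)*(j - 3)*(j + 1)*(j + 1)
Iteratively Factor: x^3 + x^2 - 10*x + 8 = (x + 4)*(x^2 - 3*x + 2) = (x - 1)*(x + 4)*(x - 2)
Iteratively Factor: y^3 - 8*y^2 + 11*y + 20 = (y - 4)*(y^2 - 4*y - 5) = (y - 4)*(y + 1)*(y - 5)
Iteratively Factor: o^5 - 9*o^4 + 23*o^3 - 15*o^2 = (o - 3)*(o^4 - 6*o^3 + 5*o^2) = (o - 3)*(o - 1)*(o^3 - 5*o^2) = o*(o - 3)*(o - 1)*(o^2 - 5*o) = o^2*(o - 3)*(o - 1)*(o - 5)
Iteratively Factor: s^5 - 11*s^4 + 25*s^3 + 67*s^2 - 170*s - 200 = (s + 2)*(s^4 - 13*s^3 + 51*s^2 - 35*s - 100) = (s - 5)*(s + 2)*(s^3 - 8*s^2 + 11*s + 20) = (s - 5)*(s + 1)*(s + 2)*(s^2 - 9*s + 20) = (s - 5)*(s - 4)*(s + 1)*(s + 2)*(s - 5)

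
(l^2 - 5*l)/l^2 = (l - 5)/l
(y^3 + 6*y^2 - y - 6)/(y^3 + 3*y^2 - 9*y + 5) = (y^2 + 7*y + 6)/(y^2 + 4*y - 5)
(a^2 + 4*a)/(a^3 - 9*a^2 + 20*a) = (a + 4)/(a^2 - 9*a + 20)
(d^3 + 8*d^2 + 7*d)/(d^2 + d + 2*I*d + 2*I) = d*(d + 7)/(d + 2*I)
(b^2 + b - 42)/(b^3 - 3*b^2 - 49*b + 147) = (b - 6)/(b^2 - 10*b + 21)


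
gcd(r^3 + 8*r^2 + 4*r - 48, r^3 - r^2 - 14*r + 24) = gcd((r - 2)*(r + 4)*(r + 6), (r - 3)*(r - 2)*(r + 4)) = r^2 + 2*r - 8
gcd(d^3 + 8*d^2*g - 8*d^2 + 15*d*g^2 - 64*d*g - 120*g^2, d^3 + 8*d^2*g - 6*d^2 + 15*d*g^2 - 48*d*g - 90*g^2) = d^2 + 8*d*g + 15*g^2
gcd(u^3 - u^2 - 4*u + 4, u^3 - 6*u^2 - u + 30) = u + 2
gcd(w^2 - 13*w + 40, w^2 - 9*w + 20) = w - 5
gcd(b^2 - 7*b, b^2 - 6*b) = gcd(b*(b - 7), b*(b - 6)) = b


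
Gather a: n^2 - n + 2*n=n^2 + n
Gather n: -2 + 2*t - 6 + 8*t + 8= 10*t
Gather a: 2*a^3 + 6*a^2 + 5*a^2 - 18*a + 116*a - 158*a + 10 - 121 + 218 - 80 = 2*a^3 + 11*a^2 - 60*a + 27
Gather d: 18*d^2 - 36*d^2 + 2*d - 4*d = -18*d^2 - 2*d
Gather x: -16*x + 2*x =-14*x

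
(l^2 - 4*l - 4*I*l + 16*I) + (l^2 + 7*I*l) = 2*l^2 - 4*l + 3*I*l + 16*I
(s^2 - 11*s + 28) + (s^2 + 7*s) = 2*s^2 - 4*s + 28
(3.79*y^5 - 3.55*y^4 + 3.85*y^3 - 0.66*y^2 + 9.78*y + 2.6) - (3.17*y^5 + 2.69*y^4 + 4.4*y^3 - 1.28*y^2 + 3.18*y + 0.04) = 0.62*y^5 - 6.24*y^4 - 0.55*y^3 + 0.62*y^2 + 6.6*y + 2.56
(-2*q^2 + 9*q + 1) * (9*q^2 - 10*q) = -18*q^4 + 101*q^3 - 81*q^2 - 10*q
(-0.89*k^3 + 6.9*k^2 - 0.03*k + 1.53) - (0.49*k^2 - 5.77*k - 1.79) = -0.89*k^3 + 6.41*k^2 + 5.74*k + 3.32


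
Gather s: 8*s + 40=8*s + 40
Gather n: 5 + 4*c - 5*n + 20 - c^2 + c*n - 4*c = -c^2 + n*(c - 5) + 25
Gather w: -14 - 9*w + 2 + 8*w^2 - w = 8*w^2 - 10*w - 12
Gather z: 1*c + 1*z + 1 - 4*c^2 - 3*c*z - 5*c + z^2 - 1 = -4*c^2 - 4*c + z^2 + z*(1 - 3*c)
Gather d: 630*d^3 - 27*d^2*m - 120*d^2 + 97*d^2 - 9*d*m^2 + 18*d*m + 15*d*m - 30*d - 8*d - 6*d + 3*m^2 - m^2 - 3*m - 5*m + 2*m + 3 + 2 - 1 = 630*d^3 + d^2*(-27*m - 23) + d*(-9*m^2 + 33*m - 44) + 2*m^2 - 6*m + 4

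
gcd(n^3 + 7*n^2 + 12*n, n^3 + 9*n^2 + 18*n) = n^2 + 3*n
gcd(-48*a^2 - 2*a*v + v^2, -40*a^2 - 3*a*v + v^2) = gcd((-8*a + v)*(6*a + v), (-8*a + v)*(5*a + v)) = -8*a + v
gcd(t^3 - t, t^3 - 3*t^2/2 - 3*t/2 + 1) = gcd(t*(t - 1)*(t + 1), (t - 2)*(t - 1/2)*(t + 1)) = t + 1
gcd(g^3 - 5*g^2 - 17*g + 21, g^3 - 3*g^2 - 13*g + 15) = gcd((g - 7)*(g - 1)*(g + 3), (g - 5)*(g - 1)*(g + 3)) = g^2 + 2*g - 3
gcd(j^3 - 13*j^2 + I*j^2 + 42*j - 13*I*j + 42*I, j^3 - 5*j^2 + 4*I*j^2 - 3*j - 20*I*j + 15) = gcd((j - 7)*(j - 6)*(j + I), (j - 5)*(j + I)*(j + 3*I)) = j + I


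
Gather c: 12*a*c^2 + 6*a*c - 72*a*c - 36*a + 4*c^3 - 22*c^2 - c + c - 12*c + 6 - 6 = -36*a + 4*c^3 + c^2*(12*a - 22) + c*(-66*a - 12)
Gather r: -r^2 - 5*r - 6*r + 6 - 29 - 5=-r^2 - 11*r - 28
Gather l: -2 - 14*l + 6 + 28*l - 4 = 14*l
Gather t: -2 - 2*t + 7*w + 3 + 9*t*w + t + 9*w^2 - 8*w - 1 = t*(9*w - 1) + 9*w^2 - w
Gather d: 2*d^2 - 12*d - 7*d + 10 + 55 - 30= 2*d^2 - 19*d + 35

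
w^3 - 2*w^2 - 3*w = w*(w - 3)*(w + 1)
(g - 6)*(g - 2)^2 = g^3 - 10*g^2 + 28*g - 24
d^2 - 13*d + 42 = (d - 7)*(d - 6)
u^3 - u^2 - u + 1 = (u - 1)^2*(u + 1)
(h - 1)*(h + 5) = h^2 + 4*h - 5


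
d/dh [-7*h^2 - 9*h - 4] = -14*h - 9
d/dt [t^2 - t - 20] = 2*t - 1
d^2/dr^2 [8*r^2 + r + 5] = 16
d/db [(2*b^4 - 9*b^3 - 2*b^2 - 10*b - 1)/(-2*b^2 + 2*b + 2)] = (-4*b^5 + 15*b^4 - 10*b^3 - 39*b^2 - 6*b - 9)/(2*(b^4 - 2*b^3 - b^2 + 2*b + 1))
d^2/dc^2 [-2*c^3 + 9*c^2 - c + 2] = 18 - 12*c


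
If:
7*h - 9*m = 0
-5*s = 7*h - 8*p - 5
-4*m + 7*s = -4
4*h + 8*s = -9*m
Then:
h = 288/917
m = 32/131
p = -4549/7336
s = -396/917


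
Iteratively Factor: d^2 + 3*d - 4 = (d - 1)*(d + 4)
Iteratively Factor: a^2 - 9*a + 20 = (a - 5)*(a - 4)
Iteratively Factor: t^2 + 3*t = (t)*(t + 3)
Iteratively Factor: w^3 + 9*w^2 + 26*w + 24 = (w + 2)*(w^2 + 7*w + 12) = (w + 2)*(w + 4)*(w + 3)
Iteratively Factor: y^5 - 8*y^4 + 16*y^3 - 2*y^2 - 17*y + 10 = (y + 1)*(y^4 - 9*y^3 + 25*y^2 - 27*y + 10) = (y - 5)*(y + 1)*(y^3 - 4*y^2 + 5*y - 2) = (y - 5)*(y - 1)*(y + 1)*(y^2 - 3*y + 2) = (y - 5)*(y - 1)^2*(y + 1)*(y - 2)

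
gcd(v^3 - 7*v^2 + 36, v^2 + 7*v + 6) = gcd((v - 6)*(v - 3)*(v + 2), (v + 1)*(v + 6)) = 1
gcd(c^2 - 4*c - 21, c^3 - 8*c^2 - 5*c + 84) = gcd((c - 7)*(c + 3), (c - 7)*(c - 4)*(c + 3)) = c^2 - 4*c - 21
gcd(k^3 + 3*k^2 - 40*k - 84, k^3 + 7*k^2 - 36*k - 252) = k^2 + k - 42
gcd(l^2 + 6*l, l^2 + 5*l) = l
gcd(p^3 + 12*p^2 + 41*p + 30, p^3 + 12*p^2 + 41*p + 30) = p^3 + 12*p^2 + 41*p + 30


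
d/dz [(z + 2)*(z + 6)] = 2*z + 8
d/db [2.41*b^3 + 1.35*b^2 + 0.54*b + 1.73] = 7.23*b^2 + 2.7*b + 0.54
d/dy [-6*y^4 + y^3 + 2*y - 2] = -24*y^3 + 3*y^2 + 2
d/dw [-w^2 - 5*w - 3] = -2*w - 5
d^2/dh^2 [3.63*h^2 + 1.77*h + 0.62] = 7.26000000000000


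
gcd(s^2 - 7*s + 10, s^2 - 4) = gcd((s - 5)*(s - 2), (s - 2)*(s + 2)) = s - 2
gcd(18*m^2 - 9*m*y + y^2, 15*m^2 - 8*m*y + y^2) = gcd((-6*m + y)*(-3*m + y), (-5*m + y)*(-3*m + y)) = -3*m + y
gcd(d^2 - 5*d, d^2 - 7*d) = d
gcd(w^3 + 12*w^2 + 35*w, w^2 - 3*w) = w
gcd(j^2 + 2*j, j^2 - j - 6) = j + 2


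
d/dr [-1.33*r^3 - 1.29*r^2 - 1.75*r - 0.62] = -3.99*r^2 - 2.58*r - 1.75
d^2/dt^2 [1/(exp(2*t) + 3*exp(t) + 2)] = (2*(2*exp(t) + 3)^2*exp(t) - (4*exp(t) + 3)*(exp(2*t) + 3*exp(t) + 2))*exp(t)/(exp(2*t) + 3*exp(t) + 2)^3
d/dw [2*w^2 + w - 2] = 4*w + 1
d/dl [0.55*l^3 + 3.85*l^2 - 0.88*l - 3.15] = 1.65*l^2 + 7.7*l - 0.88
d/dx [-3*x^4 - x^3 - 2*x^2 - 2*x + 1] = -12*x^3 - 3*x^2 - 4*x - 2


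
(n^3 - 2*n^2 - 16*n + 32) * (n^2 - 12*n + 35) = n^5 - 14*n^4 + 43*n^3 + 154*n^2 - 944*n + 1120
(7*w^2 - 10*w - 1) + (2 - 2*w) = 7*w^2 - 12*w + 1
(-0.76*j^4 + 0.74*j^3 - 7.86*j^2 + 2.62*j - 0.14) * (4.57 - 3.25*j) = 2.47*j^5 - 5.8782*j^4 + 28.9268*j^3 - 44.4352*j^2 + 12.4284*j - 0.6398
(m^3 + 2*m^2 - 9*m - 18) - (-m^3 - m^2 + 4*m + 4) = 2*m^3 + 3*m^2 - 13*m - 22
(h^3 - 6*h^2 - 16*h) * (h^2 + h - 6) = h^5 - 5*h^4 - 28*h^3 + 20*h^2 + 96*h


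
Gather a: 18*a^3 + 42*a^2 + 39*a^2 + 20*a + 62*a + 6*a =18*a^3 + 81*a^2 + 88*a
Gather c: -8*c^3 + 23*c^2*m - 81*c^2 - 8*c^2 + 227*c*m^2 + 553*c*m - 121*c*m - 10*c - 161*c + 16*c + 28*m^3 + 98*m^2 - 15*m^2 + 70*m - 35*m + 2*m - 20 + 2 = -8*c^3 + c^2*(23*m - 89) + c*(227*m^2 + 432*m - 155) + 28*m^3 + 83*m^2 + 37*m - 18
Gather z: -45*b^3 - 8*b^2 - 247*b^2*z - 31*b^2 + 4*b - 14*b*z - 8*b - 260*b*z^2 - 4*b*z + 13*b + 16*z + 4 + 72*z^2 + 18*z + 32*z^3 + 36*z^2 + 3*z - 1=-45*b^3 - 39*b^2 + 9*b + 32*z^3 + z^2*(108 - 260*b) + z*(-247*b^2 - 18*b + 37) + 3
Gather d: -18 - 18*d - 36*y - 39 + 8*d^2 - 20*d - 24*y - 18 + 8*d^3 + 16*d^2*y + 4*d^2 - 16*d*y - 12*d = 8*d^3 + d^2*(16*y + 12) + d*(-16*y - 50) - 60*y - 75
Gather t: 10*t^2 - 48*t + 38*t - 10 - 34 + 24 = 10*t^2 - 10*t - 20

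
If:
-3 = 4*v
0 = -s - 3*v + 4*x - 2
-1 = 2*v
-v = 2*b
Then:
No Solution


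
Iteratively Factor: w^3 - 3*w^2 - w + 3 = (w + 1)*(w^2 - 4*w + 3) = (w - 1)*(w + 1)*(w - 3)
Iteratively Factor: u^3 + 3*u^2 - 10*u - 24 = (u + 4)*(u^2 - u - 6) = (u - 3)*(u + 4)*(u + 2)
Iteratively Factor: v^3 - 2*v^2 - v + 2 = (v - 1)*(v^2 - v - 2) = (v - 2)*(v - 1)*(v + 1)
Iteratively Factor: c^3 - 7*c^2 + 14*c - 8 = (c - 1)*(c^2 - 6*c + 8) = (c - 4)*(c - 1)*(c - 2)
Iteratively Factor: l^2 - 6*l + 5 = (l - 1)*(l - 5)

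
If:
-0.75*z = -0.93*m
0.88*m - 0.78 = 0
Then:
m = 0.89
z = 1.10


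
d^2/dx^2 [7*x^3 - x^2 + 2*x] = 42*x - 2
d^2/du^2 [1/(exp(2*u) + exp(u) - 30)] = (2*(2*exp(u) + 1)^2*exp(u) - (4*exp(u) + 1)*(exp(2*u) + exp(u) - 30))*exp(u)/(exp(2*u) + exp(u) - 30)^3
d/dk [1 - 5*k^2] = -10*k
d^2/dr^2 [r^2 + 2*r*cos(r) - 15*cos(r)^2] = -2*r*cos(r) - 60*sin(r)^2 - 4*sin(r) + 32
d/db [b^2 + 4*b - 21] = 2*b + 4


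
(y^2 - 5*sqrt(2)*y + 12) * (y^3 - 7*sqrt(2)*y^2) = y^5 - 12*sqrt(2)*y^4 + 82*y^3 - 84*sqrt(2)*y^2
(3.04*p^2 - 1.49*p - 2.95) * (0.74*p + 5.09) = 2.2496*p^3 + 14.371*p^2 - 9.7671*p - 15.0155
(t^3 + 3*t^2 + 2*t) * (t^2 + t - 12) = t^5 + 4*t^4 - 7*t^3 - 34*t^2 - 24*t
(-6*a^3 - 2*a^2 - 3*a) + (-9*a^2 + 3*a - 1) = -6*a^3 - 11*a^2 - 1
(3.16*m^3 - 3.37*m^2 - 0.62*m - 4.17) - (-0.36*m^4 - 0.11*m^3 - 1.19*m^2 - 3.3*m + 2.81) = 0.36*m^4 + 3.27*m^3 - 2.18*m^2 + 2.68*m - 6.98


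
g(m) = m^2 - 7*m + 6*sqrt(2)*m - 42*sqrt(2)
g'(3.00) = 7.49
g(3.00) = -45.94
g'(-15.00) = -28.51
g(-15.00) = 143.32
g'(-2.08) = -2.67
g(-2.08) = -58.16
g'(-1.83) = -2.17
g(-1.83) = -58.77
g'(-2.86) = -4.23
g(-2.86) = -55.47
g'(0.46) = 2.41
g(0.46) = -58.50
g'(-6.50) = -11.51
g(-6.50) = -26.80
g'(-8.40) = -15.31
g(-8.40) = -1.31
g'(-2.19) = -2.89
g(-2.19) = -57.85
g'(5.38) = 12.25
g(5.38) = -22.46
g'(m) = 2*m - 7 + 6*sqrt(2)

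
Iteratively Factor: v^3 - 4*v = (v - 2)*(v^2 + 2*v) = v*(v - 2)*(v + 2)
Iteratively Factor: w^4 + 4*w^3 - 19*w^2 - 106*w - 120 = (w + 4)*(w^3 - 19*w - 30) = (w + 3)*(w + 4)*(w^2 - 3*w - 10) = (w + 2)*(w + 3)*(w + 4)*(w - 5)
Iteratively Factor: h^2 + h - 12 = (h + 4)*(h - 3)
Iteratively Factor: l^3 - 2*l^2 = (l)*(l^2 - 2*l) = l^2*(l - 2)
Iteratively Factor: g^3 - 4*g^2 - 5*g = (g)*(g^2 - 4*g - 5) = g*(g + 1)*(g - 5)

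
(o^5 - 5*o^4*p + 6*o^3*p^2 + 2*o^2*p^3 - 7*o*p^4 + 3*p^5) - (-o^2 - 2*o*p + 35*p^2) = o^5 - 5*o^4*p + 6*o^3*p^2 + 2*o^2*p^3 + o^2 - 7*o*p^4 + 2*o*p + 3*p^5 - 35*p^2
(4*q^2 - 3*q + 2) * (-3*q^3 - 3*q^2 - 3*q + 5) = -12*q^5 - 3*q^4 - 9*q^3 + 23*q^2 - 21*q + 10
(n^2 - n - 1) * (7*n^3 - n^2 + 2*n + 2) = 7*n^5 - 8*n^4 - 4*n^3 + n^2 - 4*n - 2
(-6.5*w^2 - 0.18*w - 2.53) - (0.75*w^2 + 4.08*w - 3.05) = -7.25*w^2 - 4.26*w + 0.52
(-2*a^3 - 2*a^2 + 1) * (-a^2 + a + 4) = 2*a^5 - 10*a^3 - 9*a^2 + a + 4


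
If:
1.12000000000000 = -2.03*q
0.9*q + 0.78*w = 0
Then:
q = -0.55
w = 0.64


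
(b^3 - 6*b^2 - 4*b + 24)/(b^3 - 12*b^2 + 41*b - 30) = (b^2 - 4)/(b^2 - 6*b + 5)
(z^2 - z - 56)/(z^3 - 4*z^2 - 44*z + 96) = (z + 7)/(z^2 + 4*z - 12)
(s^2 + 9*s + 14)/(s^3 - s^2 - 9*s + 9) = (s^2 + 9*s + 14)/(s^3 - s^2 - 9*s + 9)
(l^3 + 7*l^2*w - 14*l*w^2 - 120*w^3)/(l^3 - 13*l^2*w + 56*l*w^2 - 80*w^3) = (l^2 + 11*l*w + 30*w^2)/(l^2 - 9*l*w + 20*w^2)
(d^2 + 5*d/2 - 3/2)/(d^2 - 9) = (d - 1/2)/(d - 3)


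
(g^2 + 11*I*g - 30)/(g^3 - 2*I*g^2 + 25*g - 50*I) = (g + 6*I)/(g^2 - 7*I*g - 10)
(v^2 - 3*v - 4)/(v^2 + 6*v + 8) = (v^2 - 3*v - 4)/(v^2 + 6*v + 8)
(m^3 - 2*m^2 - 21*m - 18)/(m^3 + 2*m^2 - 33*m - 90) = (m + 1)/(m + 5)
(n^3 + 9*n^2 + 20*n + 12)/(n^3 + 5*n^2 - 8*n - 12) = (n + 2)/(n - 2)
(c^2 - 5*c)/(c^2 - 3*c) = (c - 5)/(c - 3)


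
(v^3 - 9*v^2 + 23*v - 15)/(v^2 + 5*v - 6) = (v^2 - 8*v + 15)/(v + 6)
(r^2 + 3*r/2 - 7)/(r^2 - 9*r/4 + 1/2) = 2*(2*r + 7)/(4*r - 1)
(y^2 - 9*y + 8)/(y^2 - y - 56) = (y - 1)/(y + 7)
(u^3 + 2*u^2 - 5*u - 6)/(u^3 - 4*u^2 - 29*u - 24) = (u - 2)/(u - 8)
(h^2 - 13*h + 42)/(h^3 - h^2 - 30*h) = (h - 7)/(h*(h + 5))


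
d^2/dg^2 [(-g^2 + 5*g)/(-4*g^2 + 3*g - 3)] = 8*(-17*g^3 - 9*g^2 + 45*g - 9)/(64*g^6 - 144*g^5 + 252*g^4 - 243*g^3 + 189*g^2 - 81*g + 27)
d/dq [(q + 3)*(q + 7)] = 2*q + 10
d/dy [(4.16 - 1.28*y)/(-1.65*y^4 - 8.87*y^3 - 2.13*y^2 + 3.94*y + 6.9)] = (-6.336*y^4 + 4.7488*y^3 + 107.9712*y^2 + 17.7216*y - 25.2224)/(2.7225*y^8 + 29.271*y^7 + 85.7059*y^6 + 24.7842*y^5 - 88.1287*y^4 - 139.1904*y^3 - 13.8704*y^2 + 54.372*y + 47.61)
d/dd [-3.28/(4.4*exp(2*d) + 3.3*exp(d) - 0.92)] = (28.864*exp(d) + 10.824)*exp(d)/(4.4*exp(2*d) + 3.3*exp(d) - 0.92)^2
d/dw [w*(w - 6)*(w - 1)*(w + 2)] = 4*w^3 - 15*w^2 - 16*w + 12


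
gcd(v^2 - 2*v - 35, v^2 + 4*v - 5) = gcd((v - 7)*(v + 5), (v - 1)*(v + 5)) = v + 5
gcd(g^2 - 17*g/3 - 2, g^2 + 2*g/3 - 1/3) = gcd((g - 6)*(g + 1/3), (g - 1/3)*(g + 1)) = 1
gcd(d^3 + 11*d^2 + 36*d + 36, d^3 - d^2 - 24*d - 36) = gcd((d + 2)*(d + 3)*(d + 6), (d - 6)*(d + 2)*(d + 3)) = d^2 + 5*d + 6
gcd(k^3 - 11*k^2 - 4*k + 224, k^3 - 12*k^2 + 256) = k^2 - 4*k - 32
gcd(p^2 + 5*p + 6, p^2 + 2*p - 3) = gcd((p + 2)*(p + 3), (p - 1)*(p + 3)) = p + 3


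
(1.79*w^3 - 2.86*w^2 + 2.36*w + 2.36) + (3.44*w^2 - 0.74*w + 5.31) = 1.79*w^3 + 0.58*w^2 + 1.62*w + 7.67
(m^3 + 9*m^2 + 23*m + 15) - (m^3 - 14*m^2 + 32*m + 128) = 23*m^2 - 9*m - 113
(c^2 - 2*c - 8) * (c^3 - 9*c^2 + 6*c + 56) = c^5 - 11*c^4 + 16*c^3 + 116*c^2 - 160*c - 448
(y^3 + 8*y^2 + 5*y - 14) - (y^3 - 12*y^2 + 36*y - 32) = 20*y^2 - 31*y + 18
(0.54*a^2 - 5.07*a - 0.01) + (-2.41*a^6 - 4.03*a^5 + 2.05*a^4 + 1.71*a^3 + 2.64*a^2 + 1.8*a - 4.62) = -2.41*a^6 - 4.03*a^5 + 2.05*a^4 + 1.71*a^3 + 3.18*a^2 - 3.27*a - 4.63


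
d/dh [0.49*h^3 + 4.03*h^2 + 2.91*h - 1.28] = 1.47*h^2 + 8.06*h + 2.91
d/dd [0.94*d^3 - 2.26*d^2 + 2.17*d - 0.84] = 2.82*d^2 - 4.52*d + 2.17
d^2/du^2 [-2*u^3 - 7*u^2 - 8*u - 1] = -12*u - 14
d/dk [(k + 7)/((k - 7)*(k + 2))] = (-k^2 - 14*k + 21)/(k^4 - 10*k^3 - 3*k^2 + 140*k + 196)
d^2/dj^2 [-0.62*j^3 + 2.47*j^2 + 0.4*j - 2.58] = 4.94 - 3.72*j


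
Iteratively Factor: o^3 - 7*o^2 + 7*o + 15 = (o - 3)*(o^2 - 4*o - 5) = (o - 3)*(o + 1)*(o - 5)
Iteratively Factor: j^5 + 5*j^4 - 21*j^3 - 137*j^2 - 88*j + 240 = (j - 1)*(j^4 + 6*j^3 - 15*j^2 - 152*j - 240) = (j - 1)*(j + 4)*(j^3 + 2*j^2 - 23*j - 60) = (j - 1)*(j + 3)*(j + 4)*(j^2 - j - 20) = (j - 5)*(j - 1)*(j + 3)*(j + 4)*(j + 4)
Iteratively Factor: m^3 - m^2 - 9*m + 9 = (m - 3)*(m^2 + 2*m - 3) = (m - 3)*(m - 1)*(m + 3)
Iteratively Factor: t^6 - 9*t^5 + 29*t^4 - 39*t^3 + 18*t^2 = (t)*(t^5 - 9*t^4 + 29*t^3 - 39*t^2 + 18*t) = t*(t - 2)*(t^4 - 7*t^3 + 15*t^2 - 9*t) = t*(t - 2)*(t - 1)*(t^3 - 6*t^2 + 9*t) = t*(t - 3)*(t - 2)*(t - 1)*(t^2 - 3*t) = t^2*(t - 3)*(t - 2)*(t - 1)*(t - 3)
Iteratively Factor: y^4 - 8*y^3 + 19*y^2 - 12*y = (y - 4)*(y^3 - 4*y^2 + 3*y) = (y - 4)*(y - 1)*(y^2 - 3*y) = (y - 4)*(y - 3)*(y - 1)*(y)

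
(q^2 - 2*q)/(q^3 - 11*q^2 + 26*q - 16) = q/(q^2 - 9*q + 8)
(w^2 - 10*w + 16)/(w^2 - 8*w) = (w - 2)/w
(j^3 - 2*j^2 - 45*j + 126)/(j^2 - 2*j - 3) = (j^2 + j - 42)/(j + 1)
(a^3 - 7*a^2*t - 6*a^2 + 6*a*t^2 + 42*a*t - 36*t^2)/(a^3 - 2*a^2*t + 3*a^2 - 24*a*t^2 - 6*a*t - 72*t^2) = (a^2 - a*t - 6*a + 6*t)/(a^2 + 4*a*t + 3*a + 12*t)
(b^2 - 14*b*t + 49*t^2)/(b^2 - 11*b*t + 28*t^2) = (-b + 7*t)/(-b + 4*t)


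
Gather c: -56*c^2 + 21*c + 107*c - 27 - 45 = -56*c^2 + 128*c - 72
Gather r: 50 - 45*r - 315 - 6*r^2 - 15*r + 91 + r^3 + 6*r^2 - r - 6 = r^3 - 61*r - 180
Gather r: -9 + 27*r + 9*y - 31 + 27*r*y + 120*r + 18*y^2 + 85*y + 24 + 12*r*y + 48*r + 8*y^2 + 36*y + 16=r*(39*y + 195) + 26*y^2 + 130*y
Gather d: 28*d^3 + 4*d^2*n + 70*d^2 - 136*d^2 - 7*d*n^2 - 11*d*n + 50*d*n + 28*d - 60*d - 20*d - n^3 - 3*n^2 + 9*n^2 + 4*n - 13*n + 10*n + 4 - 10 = 28*d^3 + d^2*(4*n - 66) + d*(-7*n^2 + 39*n - 52) - n^3 + 6*n^2 + n - 6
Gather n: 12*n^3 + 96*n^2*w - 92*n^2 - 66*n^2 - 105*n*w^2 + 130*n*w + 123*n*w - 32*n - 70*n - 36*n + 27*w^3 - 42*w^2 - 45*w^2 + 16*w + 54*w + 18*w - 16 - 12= 12*n^3 + n^2*(96*w - 158) + n*(-105*w^2 + 253*w - 138) + 27*w^3 - 87*w^2 + 88*w - 28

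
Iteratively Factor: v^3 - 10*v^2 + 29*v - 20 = (v - 1)*(v^2 - 9*v + 20) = (v - 4)*(v - 1)*(v - 5)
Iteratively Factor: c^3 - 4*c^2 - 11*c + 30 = (c - 5)*(c^2 + c - 6) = (c - 5)*(c + 3)*(c - 2)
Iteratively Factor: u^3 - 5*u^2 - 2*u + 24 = (u - 4)*(u^2 - u - 6) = (u - 4)*(u + 2)*(u - 3)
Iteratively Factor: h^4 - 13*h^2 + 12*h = (h - 1)*(h^3 + h^2 - 12*h) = (h - 1)*(h + 4)*(h^2 - 3*h) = (h - 3)*(h - 1)*(h + 4)*(h)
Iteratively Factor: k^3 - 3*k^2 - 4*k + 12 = (k + 2)*(k^2 - 5*k + 6) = (k - 2)*(k + 2)*(k - 3)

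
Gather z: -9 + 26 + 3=20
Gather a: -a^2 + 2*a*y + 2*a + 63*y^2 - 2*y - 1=-a^2 + a*(2*y + 2) + 63*y^2 - 2*y - 1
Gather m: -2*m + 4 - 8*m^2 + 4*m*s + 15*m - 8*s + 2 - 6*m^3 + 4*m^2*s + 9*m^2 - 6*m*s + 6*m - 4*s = -6*m^3 + m^2*(4*s + 1) + m*(19 - 2*s) - 12*s + 6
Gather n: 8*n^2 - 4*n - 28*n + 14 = 8*n^2 - 32*n + 14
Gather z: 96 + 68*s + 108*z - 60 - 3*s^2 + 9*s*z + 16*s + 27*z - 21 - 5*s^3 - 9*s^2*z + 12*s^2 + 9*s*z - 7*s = -5*s^3 + 9*s^2 + 77*s + z*(-9*s^2 + 18*s + 135) + 15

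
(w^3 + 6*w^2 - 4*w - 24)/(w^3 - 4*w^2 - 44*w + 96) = (w + 2)/(w - 8)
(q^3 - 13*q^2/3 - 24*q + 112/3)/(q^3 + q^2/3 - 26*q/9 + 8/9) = 3*(q^2 - 3*q - 28)/(3*q^2 + 5*q - 2)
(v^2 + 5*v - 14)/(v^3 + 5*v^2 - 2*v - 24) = (v + 7)/(v^2 + 7*v + 12)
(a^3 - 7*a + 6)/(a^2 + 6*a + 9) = (a^2 - 3*a + 2)/(a + 3)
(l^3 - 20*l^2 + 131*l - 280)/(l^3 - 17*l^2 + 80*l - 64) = (l^2 - 12*l + 35)/(l^2 - 9*l + 8)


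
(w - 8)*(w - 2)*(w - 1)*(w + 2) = w^4 - 9*w^3 + 4*w^2 + 36*w - 32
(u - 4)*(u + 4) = u^2 - 16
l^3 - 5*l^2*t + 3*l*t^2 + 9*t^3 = (l - 3*t)^2*(l + t)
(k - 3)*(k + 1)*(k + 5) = k^3 + 3*k^2 - 13*k - 15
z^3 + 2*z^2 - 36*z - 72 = (z - 6)*(z + 2)*(z + 6)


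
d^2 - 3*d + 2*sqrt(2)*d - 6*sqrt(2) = (d - 3)*(d + 2*sqrt(2))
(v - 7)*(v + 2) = v^2 - 5*v - 14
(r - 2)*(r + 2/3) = r^2 - 4*r/3 - 4/3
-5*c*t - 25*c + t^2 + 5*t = (-5*c + t)*(t + 5)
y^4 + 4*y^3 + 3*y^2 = y^2*(y + 1)*(y + 3)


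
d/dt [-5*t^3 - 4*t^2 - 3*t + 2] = -15*t^2 - 8*t - 3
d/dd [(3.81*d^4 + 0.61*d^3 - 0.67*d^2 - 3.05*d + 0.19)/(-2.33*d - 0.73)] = (-26.6319*d^4 - 13.9678*d^3 + 0.2252*d^2 + 0.9782*d + 2.6692)/(5.4289*d^2 + 3.4018*d + 0.5329)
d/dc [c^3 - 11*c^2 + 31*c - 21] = 3*c^2 - 22*c + 31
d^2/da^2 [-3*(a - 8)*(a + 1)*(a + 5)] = 12 - 18*a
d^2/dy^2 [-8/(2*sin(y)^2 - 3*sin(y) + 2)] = 8*(16*sin(y)^4 - 18*sin(y)^3 - 31*sin(y)^2 + 42*sin(y) - 10)/(-3*sin(y) - cos(2*y) + 3)^3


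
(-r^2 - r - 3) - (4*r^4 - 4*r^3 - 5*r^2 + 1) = -4*r^4 + 4*r^3 + 4*r^2 - r - 4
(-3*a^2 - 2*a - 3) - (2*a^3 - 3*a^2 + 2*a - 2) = -2*a^3 - 4*a - 1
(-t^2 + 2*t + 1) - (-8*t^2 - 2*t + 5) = 7*t^2 + 4*t - 4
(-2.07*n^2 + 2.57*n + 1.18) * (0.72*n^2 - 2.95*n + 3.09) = -1.4904*n^4 + 7.9569*n^3 - 13.1282*n^2 + 4.4603*n + 3.6462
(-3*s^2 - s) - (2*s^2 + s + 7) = -5*s^2 - 2*s - 7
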